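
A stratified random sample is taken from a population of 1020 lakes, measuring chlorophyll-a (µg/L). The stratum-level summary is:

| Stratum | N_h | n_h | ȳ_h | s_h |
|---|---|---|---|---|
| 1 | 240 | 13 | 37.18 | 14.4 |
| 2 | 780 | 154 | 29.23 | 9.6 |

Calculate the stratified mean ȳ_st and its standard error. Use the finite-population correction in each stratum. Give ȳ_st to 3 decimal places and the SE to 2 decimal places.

ȳ_st = Σ W_h ȳ_h = (240·37.18 + 780·29.23)/1020 = 31.10059
V̂(ȳ_st) = Σ W_h² (1 − n_h/N_h) s_h²/n_h, with W_h = N_h/N and N = 1020:
  stratum 1: (240/1020)²·(1 − 13/240)·14.4²/13 = 0.835254
  stratum 2: (780/1020)²·(1 − 154/780)·9.6²/154 = 0.28086
V̂(ȳ_st) = 1.11611
SE(ȳ_st) = √1.11611 = 1.05646

ȳ_st ≈ 31.101, SE ≈ 1.06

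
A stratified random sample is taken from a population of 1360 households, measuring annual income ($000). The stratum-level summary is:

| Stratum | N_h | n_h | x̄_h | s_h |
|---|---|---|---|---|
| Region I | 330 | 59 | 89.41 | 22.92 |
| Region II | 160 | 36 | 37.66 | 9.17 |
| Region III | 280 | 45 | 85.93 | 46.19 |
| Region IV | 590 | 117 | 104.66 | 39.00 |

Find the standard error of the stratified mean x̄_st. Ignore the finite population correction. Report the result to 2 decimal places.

V̂(x̄_st) = Σ W_h² s_h²/n_h, with W_h = N_h/N and N = 1360:
  stratum Region I: (330/1360)²·22.92²/59 = 0.524237
  stratum Region II: (160/1360)²·9.17²/36 = 0.0323295
  stratum Region III: (280/1360)²·46.19²/45 = 2.00966
  stratum Region IV: (590/1360)²·39.00²/117 = 2.44664
V̂(x̄_st) = 5.01286
SE(x̄_st) = √5.01286 = 2.23894

SE(x̄_st) ≈ 2.24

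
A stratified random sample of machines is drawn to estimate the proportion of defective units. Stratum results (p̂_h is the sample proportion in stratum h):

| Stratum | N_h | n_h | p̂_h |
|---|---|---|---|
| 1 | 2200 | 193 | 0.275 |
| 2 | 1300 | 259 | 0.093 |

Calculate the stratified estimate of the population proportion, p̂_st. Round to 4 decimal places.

p̂_st ≈ 0.2074

N = 3500; stratum weights W_h = N_h/N.
p̂_st = Σ W_h p̂_h = (2200·0.275 + 1300·0.093)/3500 = 0.20740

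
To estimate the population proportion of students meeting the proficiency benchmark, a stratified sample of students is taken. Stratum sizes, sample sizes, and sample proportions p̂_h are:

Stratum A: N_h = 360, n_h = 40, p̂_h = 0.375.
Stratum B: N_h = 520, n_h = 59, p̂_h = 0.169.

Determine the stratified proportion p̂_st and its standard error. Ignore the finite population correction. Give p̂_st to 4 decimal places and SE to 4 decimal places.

p̂_st ≈ 0.2533, SE ≈ 0.0430

N = 880; stratum weights W_h = N_h/N.
p̂_st = Σ W_h p̂_h = (360·0.375 + 520·0.169)/880 = 0.25327
V̂(p̂_st) = Σ W_h² p̂_h(1−p̂_h)/(n_h−1):
  stratum A: (360/880)²·0.375·0.625/39 = 0.00100574
  stratum B: (520/880)²·0.169·0.831/58 = 0.000845476
V̂(p̂_st) = 0.00185122; SE = √V̂ = 0.0430258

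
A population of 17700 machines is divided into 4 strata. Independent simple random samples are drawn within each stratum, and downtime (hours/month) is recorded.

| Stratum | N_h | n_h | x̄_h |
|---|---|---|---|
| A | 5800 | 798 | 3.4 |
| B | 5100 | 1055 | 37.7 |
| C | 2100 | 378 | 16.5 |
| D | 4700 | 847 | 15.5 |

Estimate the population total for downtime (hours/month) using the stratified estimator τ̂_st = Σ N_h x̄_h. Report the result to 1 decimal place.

τ̂_st ≈ 319490.0

τ̂_st = Σ N_h x̄_h = 5800·3.4 + 5100·37.7 + 2100·16.5 + 4700·15.5 = 319490.0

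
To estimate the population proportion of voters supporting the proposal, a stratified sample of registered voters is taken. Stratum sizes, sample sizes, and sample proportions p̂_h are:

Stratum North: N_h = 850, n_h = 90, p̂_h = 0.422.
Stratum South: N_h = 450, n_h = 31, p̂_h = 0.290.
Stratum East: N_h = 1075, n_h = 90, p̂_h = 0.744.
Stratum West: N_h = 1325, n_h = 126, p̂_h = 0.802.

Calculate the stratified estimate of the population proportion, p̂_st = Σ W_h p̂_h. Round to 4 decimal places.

N = 3700; stratum weights W_h = N_h/N.
p̂_st = Σ W_h p̂_h = (850·0.422 + 450·0.290 + 1075·0.744 + 1325·0.802)/3700 = 0.63558

p̂_st ≈ 0.6356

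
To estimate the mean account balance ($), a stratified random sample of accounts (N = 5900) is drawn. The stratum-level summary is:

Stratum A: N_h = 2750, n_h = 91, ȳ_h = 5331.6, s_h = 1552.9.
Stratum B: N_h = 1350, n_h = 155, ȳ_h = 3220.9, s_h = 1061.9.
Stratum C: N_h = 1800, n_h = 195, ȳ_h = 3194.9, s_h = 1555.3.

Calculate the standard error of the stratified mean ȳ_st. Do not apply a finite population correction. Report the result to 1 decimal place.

V̂(ȳ_st) = Σ W_h² s_h²/n_h, with W_h = N_h/N and N = 5900:
  stratum A: (2750/5900)²·1552.9²/91 = 5757.14
  stratum B: (1350/5900)²·1061.9²/155 = 380.89
  stratum C: (1800/5900)²·1555.3²/195 = 1154.61
V̂(ȳ_st) = 7292.64
SE(ȳ_st) = √7292.64 = 85.397

SE(ȳ_st) ≈ 85.4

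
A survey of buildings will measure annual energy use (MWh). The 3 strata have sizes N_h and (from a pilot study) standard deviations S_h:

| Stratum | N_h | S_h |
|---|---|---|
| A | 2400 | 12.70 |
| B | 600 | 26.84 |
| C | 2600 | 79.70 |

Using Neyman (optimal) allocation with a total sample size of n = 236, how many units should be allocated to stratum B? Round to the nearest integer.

15

Neyman allocation: n_h = n · N_h S_h / Σ N_i S_i, with n = 236.
  stratum A: N_h·S_h = 2400·12.70 = 30480.00
  stratum B: N_h·S_h = 600·26.84 = 16104.00
  stratum C: N_h·S_h = 2600·79.70 = 207220.00
Σ N_h S_h = 253804.00
n for stratum B = 236·16104.00/253804.00 = 14.974 → 15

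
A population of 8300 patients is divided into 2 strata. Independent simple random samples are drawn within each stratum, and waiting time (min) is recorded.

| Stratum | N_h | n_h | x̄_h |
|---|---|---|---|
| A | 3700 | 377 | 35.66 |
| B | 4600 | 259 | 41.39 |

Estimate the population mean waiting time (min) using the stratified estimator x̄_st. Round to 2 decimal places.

N = Σ N_h = 8300. Stratum weights W_h = N_h/N.
x̄_st = (3700·35.66 + 4600·41.39) / 8300 = 38.8357

x̄_st ≈ 38.84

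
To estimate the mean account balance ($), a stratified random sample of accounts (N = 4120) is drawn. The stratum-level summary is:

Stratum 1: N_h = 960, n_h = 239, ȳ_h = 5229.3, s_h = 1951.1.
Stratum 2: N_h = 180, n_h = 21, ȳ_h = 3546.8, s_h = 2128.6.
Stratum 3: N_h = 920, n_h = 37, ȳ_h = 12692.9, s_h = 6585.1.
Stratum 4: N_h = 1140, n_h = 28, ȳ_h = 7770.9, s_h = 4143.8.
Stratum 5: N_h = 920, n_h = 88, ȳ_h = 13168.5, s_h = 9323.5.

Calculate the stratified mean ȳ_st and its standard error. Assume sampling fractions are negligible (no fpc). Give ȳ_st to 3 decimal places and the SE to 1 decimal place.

ȳ_st = Σ W_h ȳ_h = (960·5229.3 + 180·3546.8 + 920·12692.9 + 1140·7770.9 + 920·13168.5)/4120 = 9298.51117
V̂(ȳ_st) = Σ W_h² s_h²/n_h, with W_h = N_h/N and N = 4120:
  stratum 1: (960/4120)²·1951.1²/239 = 864.787
  stratum 2: (180/4120)²·2128.6²/21 = 411.831
  stratum 3: (920/4120)²·6585.1²/37 = 58439.2
  stratum 4: (1140/4120)²·4143.8²/28 = 46952.1
  stratum 5: (920/4120)²·9323.5²/88 = 49255.7
V̂(ȳ_st) = 155924
SE(ȳ_st) = √155924 = 394.872

ȳ_st ≈ 9298.511, SE ≈ 394.9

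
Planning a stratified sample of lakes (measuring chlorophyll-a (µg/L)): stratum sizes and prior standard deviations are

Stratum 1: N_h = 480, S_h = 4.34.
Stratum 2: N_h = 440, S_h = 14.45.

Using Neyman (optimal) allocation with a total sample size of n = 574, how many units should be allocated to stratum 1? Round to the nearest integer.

Neyman allocation: n_h = n · N_h S_h / Σ N_i S_i, with n = 574.
  stratum 1: N_h·S_h = 480·4.34 = 2083.20
  stratum 2: N_h·S_h = 440·14.45 = 6358.00
Σ N_h S_h = 8441.20
n for stratum 1 = 574·2083.20/8441.20 = 141.657 → 142

142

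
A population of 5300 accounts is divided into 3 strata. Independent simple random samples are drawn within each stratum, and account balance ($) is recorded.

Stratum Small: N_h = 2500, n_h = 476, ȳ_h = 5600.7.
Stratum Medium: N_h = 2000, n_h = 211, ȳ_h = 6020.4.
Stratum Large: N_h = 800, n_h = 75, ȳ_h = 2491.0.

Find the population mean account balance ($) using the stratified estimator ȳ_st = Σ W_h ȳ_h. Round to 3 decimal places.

N = Σ N_h = 5300. Stratum weights W_h = N_h/N.
ȳ_st = (2500·5600.7 + 2000·6020.4 + 800·2491.0) / 5300 = 5289.68868

ȳ_st ≈ 5289.689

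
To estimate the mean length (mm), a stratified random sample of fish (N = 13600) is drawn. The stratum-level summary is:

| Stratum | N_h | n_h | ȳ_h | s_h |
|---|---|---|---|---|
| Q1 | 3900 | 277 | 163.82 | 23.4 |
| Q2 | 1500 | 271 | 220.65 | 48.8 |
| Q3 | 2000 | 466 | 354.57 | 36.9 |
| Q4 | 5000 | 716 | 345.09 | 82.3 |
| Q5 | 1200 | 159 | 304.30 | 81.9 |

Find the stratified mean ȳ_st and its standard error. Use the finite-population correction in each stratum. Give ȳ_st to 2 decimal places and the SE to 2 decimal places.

ȳ_st ≈ 277.18, SE ≈ 1.29

ȳ_st = Σ W_h ȳ_h = (3900·163.82 + 1500·220.65 + 2000·354.57 + 5000·345.09 + 1200·304.30)/13600 = 277.17816
V̂(ȳ_st) = Σ W_h² (1 − n_h/N_h) s_h²/n_h, with W_h = N_h/N and N = 13600:
  stratum Q1: (3900/13600)²·(1 − 277/3900)·23.4²/277 = 0.15101
  stratum Q2: (1500/13600)²·(1 − 271/1500)·48.8²/271 = 0.0875862
  stratum Q3: (2000/13600)²·(1 − 466/2000)·36.9²/466 = 0.0484668
  stratum Q4: (5000/13600)²·(1 − 716/5000)·82.3²/716 = 1.09554
  stratum Q5: (1200/13600)²·(1 − 159/1200)·81.9²/159 = 0.284921
V̂(ȳ_st) = 1.66752
SE(ȳ_st) = √1.66752 = 1.29133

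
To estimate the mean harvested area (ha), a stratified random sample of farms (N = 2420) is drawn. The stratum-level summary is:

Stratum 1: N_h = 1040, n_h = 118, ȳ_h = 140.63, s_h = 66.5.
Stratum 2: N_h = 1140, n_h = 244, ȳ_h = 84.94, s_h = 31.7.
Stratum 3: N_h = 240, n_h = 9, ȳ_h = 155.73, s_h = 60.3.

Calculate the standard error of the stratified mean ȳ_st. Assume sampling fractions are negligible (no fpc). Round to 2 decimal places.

SE(ȳ_st) ≈ 3.44

V̂(ȳ_st) = Σ W_h² s_h²/n_h, with W_h = N_h/N and N = 2420:
  stratum 1: (1040/2420)²·66.5²/118 = 6.92145
  stratum 2: (1140/2420)²·31.7²/244 = 0.913919
  stratum 3: (240/2420)²·60.3²/9 = 3.9736
V̂(ȳ_st) = 11.809
SE(ȳ_st) = √11.809 = 3.43642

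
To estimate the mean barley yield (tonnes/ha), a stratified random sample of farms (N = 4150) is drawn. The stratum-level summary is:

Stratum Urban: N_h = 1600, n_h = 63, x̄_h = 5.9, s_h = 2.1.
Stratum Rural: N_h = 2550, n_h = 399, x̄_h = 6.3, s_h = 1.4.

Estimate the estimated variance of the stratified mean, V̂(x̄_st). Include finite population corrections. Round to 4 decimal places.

V̂(x̄_st) = Σ W_h² (1 − n_h/N_h) s_h²/n_h, with W_h = N_h/N and N = 4150:
  stratum Urban: (1600/4150)²·(1 − 63/1600)·2.1²/63 = 0.0099953
  stratum Rural: (2550/4150)²·(1 − 399/2550)·1.4²/399 = 0.00156447
V̂(x̄_st) = 0.0115598

V̂(x̄_st) ≈ 0.0116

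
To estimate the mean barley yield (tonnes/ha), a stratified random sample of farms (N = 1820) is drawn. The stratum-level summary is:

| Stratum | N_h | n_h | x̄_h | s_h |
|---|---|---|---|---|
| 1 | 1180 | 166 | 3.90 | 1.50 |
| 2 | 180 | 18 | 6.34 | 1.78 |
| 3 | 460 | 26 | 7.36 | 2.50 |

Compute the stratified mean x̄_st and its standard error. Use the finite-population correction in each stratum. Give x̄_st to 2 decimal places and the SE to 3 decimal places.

x̄_st = Σ W_h x̄_h = (1180·3.90 + 180·6.34 + 460·7.36)/1820 = 5.01582
V̂(x̄_st) = Σ W_h² (1 − n_h/N_h) s_h²/n_h, with W_h = N_h/N and N = 1820:
  stratum 1: (1180/1820)²·(1 − 166/1180)·1.50²/166 = 0.00489612
  stratum 2: (180/1820)²·(1 − 18/180)·1.78²/18 = 0.00154957
  stratum 3: (460/1820)²·(1 − 26/460)·2.50²/26 = 0.0144881
V̂(x̄_st) = 0.0209338
SE(x̄_st) = √0.0209338 = 0.144685

x̄_st ≈ 5.02, SE ≈ 0.145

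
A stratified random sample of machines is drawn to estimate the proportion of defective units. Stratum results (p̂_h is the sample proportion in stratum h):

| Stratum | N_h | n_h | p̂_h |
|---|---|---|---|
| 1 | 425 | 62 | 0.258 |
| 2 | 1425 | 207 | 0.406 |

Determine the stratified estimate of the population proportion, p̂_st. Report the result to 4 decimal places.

N = 1850; stratum weights W_h = N_h/N.
p̂_st = Σ W_h p̂_h = (425·0.258 + 1425·0.406)/1850 = 0.37200

p̂_st ≈ 0.3720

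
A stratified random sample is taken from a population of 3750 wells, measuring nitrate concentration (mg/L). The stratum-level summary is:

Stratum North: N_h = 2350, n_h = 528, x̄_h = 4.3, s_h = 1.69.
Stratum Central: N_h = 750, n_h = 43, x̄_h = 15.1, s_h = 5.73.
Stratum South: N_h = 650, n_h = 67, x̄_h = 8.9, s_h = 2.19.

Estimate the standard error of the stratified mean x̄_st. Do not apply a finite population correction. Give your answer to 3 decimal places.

V̂(x̄_st) = Σ W_h² s_h²/n_h, with W_h = N_h/N and N = 3750:
  stratum North: (2350/3750)²·1.69²/528 = 0.00212428
  stratum Central: (750/3750)²·5.73²/43 = 0.0305422
  stratum South: (650/3750)²·2.19²/67 = 0.00215069
V̂(x̄_st) = 0.0348172
SE(x̄_st) = √0.0348172 = 0.186594

SE(x̄_st) ≈ 0.187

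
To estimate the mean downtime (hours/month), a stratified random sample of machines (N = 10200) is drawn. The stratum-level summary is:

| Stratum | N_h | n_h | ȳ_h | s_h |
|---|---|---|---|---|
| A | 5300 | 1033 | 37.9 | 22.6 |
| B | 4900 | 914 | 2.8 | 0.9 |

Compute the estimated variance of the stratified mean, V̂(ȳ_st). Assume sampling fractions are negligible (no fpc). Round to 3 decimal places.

V̂(ȳ_st) = Σ W_h² s_h²/n_h, with W_h = N_h/N and N = 10200:
  stratum A: (5300/10200)²·22.6²/1033 = 0.133496
  stratum B: (4900/10200)²·0.9²/914 = 0.000204518
V̂(ȳ_st) = 0.1337

V̂(ȳ_st) ≈ 0.134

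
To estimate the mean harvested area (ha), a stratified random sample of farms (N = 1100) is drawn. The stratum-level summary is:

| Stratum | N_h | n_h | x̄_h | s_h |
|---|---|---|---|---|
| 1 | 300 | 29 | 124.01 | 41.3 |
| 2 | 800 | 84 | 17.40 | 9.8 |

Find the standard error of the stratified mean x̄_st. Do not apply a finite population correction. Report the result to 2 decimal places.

SE(x̄_st) ≈ 2.23

V̂(x̄_st) = Σ W_h² s_h²/n_h, with W_h = N_h/N and N = 1100:
  stratum 1: (300/1100)²·41.3²/29 = 4.37481
  stratum 2: (800/1100)²·9.8²/84 = 0.604738
V̂(x̄_st) = 4.97955
SE(x̄_st) = √4.97955 = 2.23149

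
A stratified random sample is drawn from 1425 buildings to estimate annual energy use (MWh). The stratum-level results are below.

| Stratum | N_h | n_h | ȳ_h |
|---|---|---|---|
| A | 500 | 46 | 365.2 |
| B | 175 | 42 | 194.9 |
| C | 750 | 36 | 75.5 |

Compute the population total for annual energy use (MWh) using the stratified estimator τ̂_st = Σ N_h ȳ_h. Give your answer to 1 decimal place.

τ̂_st = Σ N_h ȳ_h = 500·365.2 + 175·194.9 + 750·75.5 = 273332.5

τ̂_st ≈ 273332.5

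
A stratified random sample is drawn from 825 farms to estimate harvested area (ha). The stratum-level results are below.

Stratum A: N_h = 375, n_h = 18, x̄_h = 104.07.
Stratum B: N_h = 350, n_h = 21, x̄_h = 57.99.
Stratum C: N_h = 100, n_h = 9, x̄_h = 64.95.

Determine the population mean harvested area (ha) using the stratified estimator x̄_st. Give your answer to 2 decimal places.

x̄_st ≈ 79.78

N = Σ N_h = 825. Stratum weights W_h = N_h/N.
x̄_st = (375·104.07 + 350·57.99 + 100·64.95) / 825 = 79.7791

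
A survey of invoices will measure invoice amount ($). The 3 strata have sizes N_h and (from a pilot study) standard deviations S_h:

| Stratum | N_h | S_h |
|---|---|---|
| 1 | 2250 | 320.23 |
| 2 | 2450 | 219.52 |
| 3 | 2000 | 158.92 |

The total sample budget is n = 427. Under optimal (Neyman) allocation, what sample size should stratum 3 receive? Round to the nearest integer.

86

Neyman allocation: n_h = n · N_h S_h / Σ N_i S_i, with n = 427.
  stratum 1: N_h·S_h = 2250·320.23 = 720517.50
  stratum 2: N_h·S_h = 2450·219.52 = 537824.00
  stratum 3: N_h·S_h = 2000·158.92 = 317840.00
Σ N_h S_h = 1576181.50
n for stratum 3 = 427·317840.00/1576181.50 = 86.105 → 86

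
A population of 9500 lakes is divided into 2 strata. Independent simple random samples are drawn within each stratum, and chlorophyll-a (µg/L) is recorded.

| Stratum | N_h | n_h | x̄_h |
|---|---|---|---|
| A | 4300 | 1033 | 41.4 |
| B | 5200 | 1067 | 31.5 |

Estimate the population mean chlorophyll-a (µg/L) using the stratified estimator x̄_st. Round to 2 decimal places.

N = Σ N_h = 9500. Stratum weights W_h = N_h/N.
x̄_st = (4300·41.4 + 5200·31.5) / 9500 = 35.9811

x̄_st ≈ 35.98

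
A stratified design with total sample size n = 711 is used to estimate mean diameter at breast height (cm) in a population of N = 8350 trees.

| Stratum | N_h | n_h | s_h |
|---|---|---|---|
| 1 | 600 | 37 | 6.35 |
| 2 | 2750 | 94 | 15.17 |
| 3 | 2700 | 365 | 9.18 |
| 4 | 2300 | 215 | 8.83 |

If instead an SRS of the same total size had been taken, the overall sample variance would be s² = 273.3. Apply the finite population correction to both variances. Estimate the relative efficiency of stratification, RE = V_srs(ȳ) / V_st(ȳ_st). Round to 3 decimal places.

V̂(ȳ_st) = Σ W_h² (1 − n_h/N_h) s_h²/n_h, with W_h = N_h/N and N = 8350:
  stratum 1: (600/8350)²·(1 − 37/600)·6.35²/37 = 0.00527998
  stratum 2: (2750/8350)²·(1 − 94/2750)·15.17²/94 = 0.256467
  stratum 3: (2700/8350)²·(1 − 365/2700)·9.18²/365 = 0.0208771
  stratum 4: (2300/8350)²·(1 − 215/2300)·8.83²/215 = 0.0249427
V_st = 0.307567
V_srs = (1 − 711/8350)·273.3/711 = 0.351658
Relative efficiency = V_srs / V_st = 0.351658/0.307567 = 1.1434

RE ≈ 1.143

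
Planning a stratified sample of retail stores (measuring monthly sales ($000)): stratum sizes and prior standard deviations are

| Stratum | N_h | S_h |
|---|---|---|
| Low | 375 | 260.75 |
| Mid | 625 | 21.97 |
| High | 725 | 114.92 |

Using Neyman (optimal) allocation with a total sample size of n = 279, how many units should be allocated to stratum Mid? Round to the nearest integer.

Neyman allocation: n_h = n · N_h S_h / Σ N_i S_i, with n = 279.
  stratum Low: N_h·S_h = 375·260.75 = 97781.25
  stratum Mid: N_h·S_h = 625·21.97 = 13731.25
  stratum High: N_h·S_h = 725·114.92 = 83317.00
Σ N_h S_h = 194829.50
n for stratum Mid = 279·13731.25/194829.50 = 19.663 → 20

20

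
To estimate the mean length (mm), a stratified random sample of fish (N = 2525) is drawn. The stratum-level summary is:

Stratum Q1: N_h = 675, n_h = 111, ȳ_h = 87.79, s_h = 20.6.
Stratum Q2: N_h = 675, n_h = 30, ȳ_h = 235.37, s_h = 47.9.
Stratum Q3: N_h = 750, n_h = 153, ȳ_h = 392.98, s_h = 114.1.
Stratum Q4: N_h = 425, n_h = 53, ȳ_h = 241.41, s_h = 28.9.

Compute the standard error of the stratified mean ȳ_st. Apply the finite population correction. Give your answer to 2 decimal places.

SE(ȳ_st) ≈ 3.44

V̂(ȳ_st) = Σ W_h² (1 − n_h/N_h) s_h²/n_h, with W_h = N_h/N and N = 2525:
  stratum Q1: (675/2525)²·(1 − 111/675)·20.6²/111 = 0.228282
  stratum Q2: (675/2525)²·(1 − 30/675)·47.9²/30 = 5.22264
  stratum Q3: (750/2525)²·(1 − 153/750)·114.1²/153 = 5.97575
  stratum Q4: (425/2525)²·(1 − 53/425)·28.9²/53 = 0.390777
V̂(ȳ_st) = 11.8175
SE(ȳ_st) = √11.8175 = 3.43765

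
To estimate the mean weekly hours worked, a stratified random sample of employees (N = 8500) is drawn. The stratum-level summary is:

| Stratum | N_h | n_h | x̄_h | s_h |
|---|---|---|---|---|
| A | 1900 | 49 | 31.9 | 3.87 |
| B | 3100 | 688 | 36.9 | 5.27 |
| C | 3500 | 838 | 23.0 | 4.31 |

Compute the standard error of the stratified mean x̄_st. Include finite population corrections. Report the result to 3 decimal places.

SE(x̄_st) ≈ 0.148

V̂(x̄_st) = Σ W_h² (1 − n_h/N_h) s_h²/n_h, with W_h = N_h/N and N = 8500:
  stratum A: (1900/8500)²·(1 − 49/1900)·3.87²/49 = 0.0148781
  stratum B: (3100/8500)²·(1 − 688/3100)·5.27²/688 = 0.00417767
  stratum C: (3500/8500)²·(1 − 838/3500)·4.31²/838 = 0.00285857
V̂(x̄_st) = 0.0219144
SE(x̄_st) = √0.0219144 = 0.148035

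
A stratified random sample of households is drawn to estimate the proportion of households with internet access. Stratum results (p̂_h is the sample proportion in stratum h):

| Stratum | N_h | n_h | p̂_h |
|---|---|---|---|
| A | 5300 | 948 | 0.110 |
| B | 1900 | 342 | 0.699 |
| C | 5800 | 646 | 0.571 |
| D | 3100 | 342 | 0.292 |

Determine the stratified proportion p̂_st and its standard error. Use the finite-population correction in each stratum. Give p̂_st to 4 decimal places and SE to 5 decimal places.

p̂_st ≈ 0.3806, SE ≈ 0.00895

N = 16100; stratum weights W_h = N_h/N.
p̂_st = Σ W_h p̂_h = (5300·0.110 + 1900·0.699 + 5800·0.571 + 3100·0.292)/16100 = 0.38063
V̂(p̂_st) = Σ W_h² (1 − n_h/N_h) p̂_h(1−p̂_h)/(n_h−1):
  stratum A: (5300/16100)²·(1 − 948/5300)·0.110·0.890/947 = 9.19911e-06
  stratum B: (1900/16100)²·(1 − 342/1900)·0.699·0.301/341 = 7.04626e-06
  stratum C: (5800/16100)²·(1 − 646/5800)·0.571·0.429/645 = 4.3798e-05
  stratum D: (3100/16100)²·(1 − 342/3100)·0.292·0.708/341 = 1.99971e-05
V̂(p̂_st) = 8.00404e-05; SE = √V̂ = 0.00894653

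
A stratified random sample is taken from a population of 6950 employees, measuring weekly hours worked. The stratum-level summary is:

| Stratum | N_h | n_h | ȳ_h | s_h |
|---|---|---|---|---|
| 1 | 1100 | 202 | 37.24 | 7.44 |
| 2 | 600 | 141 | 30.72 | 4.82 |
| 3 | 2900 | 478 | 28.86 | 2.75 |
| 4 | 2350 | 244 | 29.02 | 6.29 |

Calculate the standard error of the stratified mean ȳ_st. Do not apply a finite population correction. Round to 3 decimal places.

V̂(ȳ_st) = Σ W_h² s_h²/n_h, with W_h = N_h/N and N = 6950:
  stratum 1: (1100/6950)²·7.44²/202 = 0.00686452
  stratum 2: (600/6950)²·4.82²/141 = 0.00122803
  stratum 3: (2900/6950)²·2.75²/478 = 0.00275463
  stratum 4: (2350/6950)²·6.29²/244 = 0.0185386
V̂(ȳ_st) = 0.0293858
SE(ȳ_st) = √0.0293858 = 0.171423

SE(ȳ_st) ≈ 0.171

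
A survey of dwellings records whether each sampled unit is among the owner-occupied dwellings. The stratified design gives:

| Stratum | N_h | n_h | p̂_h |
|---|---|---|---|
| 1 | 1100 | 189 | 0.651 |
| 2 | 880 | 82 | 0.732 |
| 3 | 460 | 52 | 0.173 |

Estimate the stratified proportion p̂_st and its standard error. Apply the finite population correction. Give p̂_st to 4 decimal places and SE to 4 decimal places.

N = 2440; stratum weights W_h = N_h/N.
p̂_st = Σ W_h p̂_h = (1100·0.651 + 880·0.732 + 460·0.173)/2440 = 0.59010
V̂(p̂_st) = Σ W_h² (1 − n_h/N_h) p̂_h(1−p̂_h)/(n_h−1):
  stratum 1: (1100/2440)²·(1 − 189/1100)·0.651·0.349/188 = 0.000203414
  stratum 2: (880/2440)²·(1 − 82/880)·0.732·0.268/81 = 0.000285671
  stratum 3: (460/2440)²·(1 − 52/460)·0.173·0.827/51 = 8.84341e-05
V̂(p̂_st) = 0.000577519; SE = √V̂ = 0.0240316

p̂_st ≈ 0.5901, SE ≈ 0.0240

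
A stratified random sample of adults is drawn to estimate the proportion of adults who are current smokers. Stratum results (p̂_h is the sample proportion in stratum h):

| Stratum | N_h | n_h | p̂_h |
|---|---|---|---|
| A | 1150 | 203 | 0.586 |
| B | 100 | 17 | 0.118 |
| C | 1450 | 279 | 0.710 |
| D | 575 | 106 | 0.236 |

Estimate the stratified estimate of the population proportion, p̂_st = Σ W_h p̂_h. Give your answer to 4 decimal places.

p̂_st ≈ 0.5652

N = 3275; stratum weights W_h = N_h/N.
p̂_st = Σ W_h p̂_h = (1150·0.586 + 100·0.118 + 1450·0.710 + 575·0.236)/3275 = 0.56516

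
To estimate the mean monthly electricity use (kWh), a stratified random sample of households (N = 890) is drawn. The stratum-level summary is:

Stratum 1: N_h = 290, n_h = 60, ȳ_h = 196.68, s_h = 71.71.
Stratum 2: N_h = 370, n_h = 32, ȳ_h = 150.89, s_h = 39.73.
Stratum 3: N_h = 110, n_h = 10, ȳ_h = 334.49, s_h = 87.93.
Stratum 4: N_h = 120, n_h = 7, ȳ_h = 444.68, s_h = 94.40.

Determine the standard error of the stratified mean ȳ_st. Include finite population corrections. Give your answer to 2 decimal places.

SE(ȳ_st) ≈ 6.89

V̂(ȳ_st) = Σ W_h² (1 − n_h/N_h) s_h²/n_h, with W_h = N_h/N and N = 890:
  stratum 1: (290/890)²·(1 − 60/290)·71.71²/60 = 7.21696
  stratum 2: (370/890)²·(1 − 32/370)·39.73²/32 = 7.78799
  stratum 3: (110/890)²·(1 − 10/110)·87.93²/10 = 10.7371
  stratum 4: (120/890)²·(1 − 7/120)·94.40²/7 = 21.7934
V̂(ȳ_st) = 47.5355
SE(ȳ_st) = √47.5355 = 6.8946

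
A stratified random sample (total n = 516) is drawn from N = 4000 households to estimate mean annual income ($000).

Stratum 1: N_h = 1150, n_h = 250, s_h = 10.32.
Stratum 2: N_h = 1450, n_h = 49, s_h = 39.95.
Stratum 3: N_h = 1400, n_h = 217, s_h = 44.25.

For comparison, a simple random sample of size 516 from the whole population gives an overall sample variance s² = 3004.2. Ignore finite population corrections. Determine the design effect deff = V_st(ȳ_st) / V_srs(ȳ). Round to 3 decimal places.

deff ≈ 0.931

V̂(ȳ_st) = Σ W_h² s_h²/n_h, with W_h = N_h/N and N = 4000:
  stratum 1: (1150/4000)²·10.32²/250 = 0.0352124
  stratum 2: (1450/4000)²·39.95²/49 = 4.2801
  stratum 3: (1400/4000)²·44.25²/217 = 1.10536
V_st = 5.42067
V_srs = s²/n = 3004.2/516 = 5.82209
deff = V_st / V_srs = 5.42067/5.82209 = 0.9311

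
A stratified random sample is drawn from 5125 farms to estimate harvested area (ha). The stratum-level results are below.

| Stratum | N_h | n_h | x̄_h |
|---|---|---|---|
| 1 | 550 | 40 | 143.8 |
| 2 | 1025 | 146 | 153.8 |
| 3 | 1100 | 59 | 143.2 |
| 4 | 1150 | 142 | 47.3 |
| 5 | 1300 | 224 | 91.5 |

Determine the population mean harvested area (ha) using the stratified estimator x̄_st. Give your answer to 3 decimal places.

x̄_st ≈ 110.751

N = Σ N_h = 5125. Stratum weights W_h = N_h/N.
x̄_st = (550·143.8 + 1025·153.8 + 1100·143.2 + 1150·47.3 + 1300·91.5) / 5125 = 110.75122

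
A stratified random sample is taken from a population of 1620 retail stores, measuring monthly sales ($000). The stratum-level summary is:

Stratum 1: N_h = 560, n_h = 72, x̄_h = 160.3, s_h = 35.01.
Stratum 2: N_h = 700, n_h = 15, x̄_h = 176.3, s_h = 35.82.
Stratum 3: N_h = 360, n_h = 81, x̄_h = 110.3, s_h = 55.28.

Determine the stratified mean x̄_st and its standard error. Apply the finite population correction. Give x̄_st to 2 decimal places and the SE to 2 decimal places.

x̄_st ≈ 156.10, SE ≈ 4.34

x̄_st = Σ W_h x̄_h = (560·160.3 + 700·176.3 + 360·110.3)/1620 = 156.10247
V̂(x̄_st) = Σ W_h² (1 − n_h/N_h) s_h²/n_h, with W_h = N_h/N and N = 1620:
  stratum 1: (560/1620)²·(1 − 72/560)·35.01²/72 = 1.77268
  stratum 2: (700/1620)²·(1 − 15/700)·35.82²/15 = 15.6285
  stratum 3: (360/1620)²·(1 − 81/360)·55.28²/81 = 1.44387
V̂(x̄_st) = 18.8451
SE(x̄_st) = √18.8451 = 4.34109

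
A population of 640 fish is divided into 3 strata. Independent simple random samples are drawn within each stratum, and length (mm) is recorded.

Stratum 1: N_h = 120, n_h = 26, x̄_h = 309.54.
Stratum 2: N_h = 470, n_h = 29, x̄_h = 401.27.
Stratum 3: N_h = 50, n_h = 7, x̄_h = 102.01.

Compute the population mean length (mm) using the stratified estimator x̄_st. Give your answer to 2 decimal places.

x̄_st ≈ 360.69

N = Σ N_h = 640. Stratum weights W_h = N_h/N.
x̄_st = (120·309.54 + 470·401.27 + 50·102.01) / 640 = 360.6909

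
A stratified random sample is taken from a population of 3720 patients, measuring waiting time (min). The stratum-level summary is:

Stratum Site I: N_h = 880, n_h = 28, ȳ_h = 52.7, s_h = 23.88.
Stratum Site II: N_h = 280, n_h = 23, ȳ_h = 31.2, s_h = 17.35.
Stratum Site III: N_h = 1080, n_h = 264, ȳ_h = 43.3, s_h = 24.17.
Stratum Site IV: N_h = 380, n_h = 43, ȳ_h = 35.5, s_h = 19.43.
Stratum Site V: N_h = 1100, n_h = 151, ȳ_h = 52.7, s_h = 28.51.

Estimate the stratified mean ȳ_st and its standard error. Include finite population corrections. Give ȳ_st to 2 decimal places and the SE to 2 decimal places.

ȳ_st = Σ W_h ȳ_h = (880·52.7 + 280·31.2 + 1080·43.3 + 380·35.5 + 1100·52.7)/3720 = 46.59570
V̂(ȳ_st) = Σ W_h² (1 − n_h/N_h) s_h²/n_h, with W_h = N_h/N and N = 3720:
  stratum Site I: (880/3720)²·(1 − 28/880)·23.88²/28 = 1.10344
  stratum Site II: (280/3720)²·(1 − 23/280)·17.35²/23 = 0.0680576
  stratum Site III: (1080/3720)²·(1 − 264/1080)·24.17²/264 = 0.140922
  stratum Site IV: (380/3720)²·(1 − 43/380)·19.43²/43 = 0.0812465
  stratum Site V: (1100/3720)²·(1 − 151/1100)·28.51²/151 = 0.40606
V̂(ȳ_st) = 1.79972
SE(ȳ_st) = √1.79972 = 1.34154

ȳ_st ≈ 46.60, SE ≈ 1.34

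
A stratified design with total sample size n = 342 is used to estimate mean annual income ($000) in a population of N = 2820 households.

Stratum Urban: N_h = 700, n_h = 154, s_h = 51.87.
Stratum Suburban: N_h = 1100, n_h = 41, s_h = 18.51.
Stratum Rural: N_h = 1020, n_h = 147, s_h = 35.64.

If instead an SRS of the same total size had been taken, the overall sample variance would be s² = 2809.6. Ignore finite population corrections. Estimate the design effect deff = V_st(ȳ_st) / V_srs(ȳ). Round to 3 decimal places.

V̂(ȳ_st) = Σ W_h² s_h²/n_h, with W_h = N_h/N and N = 2820:
  stratum Urban: (700/2820)²·51.87²/154 = 1.07649
  stratum Suburban: (1100/2820)²·18.51²/41 = 1.2715
  stratum Rural: (1020/2820)²·35.64²/147 = 1.13047
V_st = 3.47846
V_srs = s²/n = 2809.6/342 = 8.2152
deff = V_st / V_srs = 3.47846/8.2152 = 0.4234

deff ≈ 0.423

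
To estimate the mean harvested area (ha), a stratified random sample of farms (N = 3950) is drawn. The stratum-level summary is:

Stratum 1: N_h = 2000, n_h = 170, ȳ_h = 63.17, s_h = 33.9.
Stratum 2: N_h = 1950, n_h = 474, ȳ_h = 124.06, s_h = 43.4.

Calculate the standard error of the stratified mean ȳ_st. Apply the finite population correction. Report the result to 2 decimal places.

SE(ȳ_st) ≈ 1.52

V̂(ȳ_st) = Σ W_h² (1 − n_h/N_h) s_h²/n_h, with W_h = N_h/N and N = 3950:
  stratum 1: (2000/3950)²·(1 − 170/2000)·33.9²/170 = 1.58576
  stratum 2: (1950/3950)²·(1 − 474/1950)·43.4²/474 = 0.73304
V̂(ȳ_st) = 2.3188
SE(ȳ_st) = √2.3188 = 1.52276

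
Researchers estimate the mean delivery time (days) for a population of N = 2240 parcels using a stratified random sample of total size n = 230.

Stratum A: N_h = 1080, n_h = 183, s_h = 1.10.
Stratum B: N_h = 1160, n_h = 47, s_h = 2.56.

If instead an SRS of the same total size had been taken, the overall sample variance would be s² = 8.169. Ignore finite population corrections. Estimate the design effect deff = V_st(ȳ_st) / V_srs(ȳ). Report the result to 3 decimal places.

V̂(ȳ_st) = Σ W_h² s_h²/n_h, with W_h = N_h/N and N = 2240:
  stratum A: (1080/2240)²·1.10²/183 = 0.00153704
  stratum B: (1160/2240)²·2.56²/47 = 0.037394
V_st = 0.038931
V_srs = s²/n = 8.169/230 = 0.0355174
deff = V_st / V_srs = 0.038931/0.0355174 = 1.0961

deff ≈ 1.096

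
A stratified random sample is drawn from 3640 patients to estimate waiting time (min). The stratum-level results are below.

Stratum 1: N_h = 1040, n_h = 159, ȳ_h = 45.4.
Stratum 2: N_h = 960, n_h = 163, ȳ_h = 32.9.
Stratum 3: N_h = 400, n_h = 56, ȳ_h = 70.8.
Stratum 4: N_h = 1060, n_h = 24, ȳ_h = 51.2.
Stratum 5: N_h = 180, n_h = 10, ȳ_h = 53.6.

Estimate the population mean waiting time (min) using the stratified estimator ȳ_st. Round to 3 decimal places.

N = Σ N_h = 3640. Stratum weights W_h = N_h/N.
ȳ_st = (1040·45.4 + 960·32.9 + 400·70.8 + 1060·51.2 + 180·53.6) / 3640 = 46.98901

ȳ_st ≈ 46.989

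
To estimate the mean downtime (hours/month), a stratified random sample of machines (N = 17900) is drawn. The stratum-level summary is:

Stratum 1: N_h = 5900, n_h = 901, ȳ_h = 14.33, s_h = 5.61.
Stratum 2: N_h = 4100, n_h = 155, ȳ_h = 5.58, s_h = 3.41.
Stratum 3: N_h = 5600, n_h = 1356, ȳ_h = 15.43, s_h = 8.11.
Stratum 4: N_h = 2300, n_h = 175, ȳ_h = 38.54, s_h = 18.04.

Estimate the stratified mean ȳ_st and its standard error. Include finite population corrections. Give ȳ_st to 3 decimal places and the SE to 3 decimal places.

ȳ_st ≈ 15.781, SE ≈ 0.197

ȳ_st = Σ W_h ȳ_h = (5900·14.33 + 4100·5.58 + 5600·15.43 + 2300·38.54)/17900 = 15.78073
V̂(ȳ_st) = Σ W_h² (1 − n_h/N_h) s_h²/n_h, with W_h = N_h/N and N = 17900:
  stratum 1: (5900/17900)²·(1 − 901/5900)·5.61²/901 = 0.00321536
  stratum 2: (4100/17900)²·(1 − 155/4100)·3.41²/155 = 0.00378706
  stratum 3: (5600/17900)²·(1 − 1356/5600)·8.11²/1356 = 0.00359782
  stratum 4: (2300/17900)²·(1 − 175/2300)·18.04²/175 = 0.0283672
V̂(ȳ_st) = 0.0389674
SE(ȳ_st) = √0.0389674 = 0.197402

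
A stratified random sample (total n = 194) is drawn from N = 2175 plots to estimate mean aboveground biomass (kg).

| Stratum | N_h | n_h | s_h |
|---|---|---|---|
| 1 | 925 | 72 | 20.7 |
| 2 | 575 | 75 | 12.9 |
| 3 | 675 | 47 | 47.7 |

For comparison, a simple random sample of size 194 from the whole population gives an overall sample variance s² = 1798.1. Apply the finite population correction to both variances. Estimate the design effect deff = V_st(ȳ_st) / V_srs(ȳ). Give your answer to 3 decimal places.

deff ≈ 0.647

V̂(ȳ_st) = Σ W_h² (1 − n_h/N_h) s_h²/n_h, with W_h = N_h/N and N = 2175:
  stratum 1: (925/2175)²·(1 − 72/925)·20.7²/72 = 0.992614
  stratum 2: (575/2175)²·(1 − 75/575)·12.9²/75 = 0.134846
  stratum 3: (675/2175)²·(1 − 47/675)·47.7²/47 = 4.33794
V_st = 5.4654
V_srs = (1 − 194/2175)·1798.1/194 = 8.44184
deff = V_st / V_srs = 5.4654/8.44184 = 0.6474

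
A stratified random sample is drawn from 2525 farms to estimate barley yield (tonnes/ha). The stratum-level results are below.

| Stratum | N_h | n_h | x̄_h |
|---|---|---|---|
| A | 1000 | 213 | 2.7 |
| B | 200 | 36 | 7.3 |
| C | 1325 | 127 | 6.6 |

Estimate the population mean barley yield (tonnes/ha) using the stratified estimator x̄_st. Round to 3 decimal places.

N = Σ N_h = 2525. Stratum weights W_h = N_h/N.
x̄_st = (1000·2.7 + 200·7.3 + 1325·6.6) / 2525 = 5.11089

x̄_st ≈ 5.111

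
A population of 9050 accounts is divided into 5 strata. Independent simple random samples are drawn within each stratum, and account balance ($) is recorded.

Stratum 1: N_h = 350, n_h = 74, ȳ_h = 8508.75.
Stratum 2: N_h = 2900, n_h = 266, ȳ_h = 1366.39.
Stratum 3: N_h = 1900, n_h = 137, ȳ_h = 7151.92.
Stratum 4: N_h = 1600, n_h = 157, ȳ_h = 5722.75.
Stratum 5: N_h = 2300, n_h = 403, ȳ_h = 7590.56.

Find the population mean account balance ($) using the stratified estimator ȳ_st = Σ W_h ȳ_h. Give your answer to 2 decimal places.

N = Σ N_h = 9050. Stratum weights W_h = N_h/N.
ȳ_st = (350·8508.75 + 2900·1366.39 + 1900·7151.92 + 1600·5722.75 + 2300·7590.56) / 9050 = 5209.2740

ȳ_st ≈ 5209.27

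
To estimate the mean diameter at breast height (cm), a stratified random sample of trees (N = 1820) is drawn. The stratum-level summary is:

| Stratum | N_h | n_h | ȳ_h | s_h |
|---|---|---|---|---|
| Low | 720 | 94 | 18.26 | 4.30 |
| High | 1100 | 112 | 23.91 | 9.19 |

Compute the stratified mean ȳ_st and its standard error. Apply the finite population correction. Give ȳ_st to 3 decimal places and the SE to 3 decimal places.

ȳ_st ≈ 21.675, SE ≈ 0.524

ȳ_st = Σ W_h ȳ_h = (720·18.26 + 1100·23.91)/1820 = 21.67484
V̂(ȳ_st) = Σ W_h² (1 − n_h/N_h) s_h²/n_h, with W_h = N_h/N and N = 1820:
  stratum Low: (720/1820)²·(1 − 94/720)·4.30²/94 = 0.0267654
  stratum High: (1100/1820)²·(1 − 112/1100)·9.19²/112 = 0.247411
V̂(ȳ_st) = 0.274177
SE(ȳ_st) = √0.274177 = 0.523619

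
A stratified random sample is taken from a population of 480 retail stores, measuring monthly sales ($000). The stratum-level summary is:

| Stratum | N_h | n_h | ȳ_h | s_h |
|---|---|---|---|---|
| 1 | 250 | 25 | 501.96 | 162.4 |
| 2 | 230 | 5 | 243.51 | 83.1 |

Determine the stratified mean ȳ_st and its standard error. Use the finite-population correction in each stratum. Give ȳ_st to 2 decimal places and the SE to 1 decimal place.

ȳ_st = Σ W_h ȳ_h = (250·501.96 + 230·243.51)/480 = 378.11937
V̂(ȳ_st) = Σ W_h² (1 − n_h/N_h) s_h²/n_h, with W_h = N_h/N and N = 480:
  stratum 1: (250/480)²·(1 − 25/250)·162.4²/25 = 257.556
  stratum 2: (230/480)²·(1 − 5/230)·83.1²/5 = 310.213
V̂(ȳ_st) = 567.769
SE(ȳ_st) = √567.769 = 23.8279

ȳ_st ≈ 378.12, SE ≈ 23.8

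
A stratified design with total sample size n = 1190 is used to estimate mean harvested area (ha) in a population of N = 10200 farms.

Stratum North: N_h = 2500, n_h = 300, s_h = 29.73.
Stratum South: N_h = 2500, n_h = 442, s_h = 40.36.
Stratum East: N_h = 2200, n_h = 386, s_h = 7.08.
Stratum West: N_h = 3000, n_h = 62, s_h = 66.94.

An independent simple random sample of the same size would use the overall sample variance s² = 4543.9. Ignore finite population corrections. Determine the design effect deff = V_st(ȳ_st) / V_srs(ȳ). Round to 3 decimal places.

V̂(ȳ_st) = Σ W_h² s_h²/n_h, with W_h = N_h/N and N = 10200:
  stratum North: (2500/10200)²·29.73²/300 = 0.17699
  stratum South: (2500/10200)²·40.36²/442 = 0.221391
  stratum East: (2200/10200)²·7.08²/386 = 0.00604121
  stratum West: (3000/10200)²·66.94²/62 = 6.25204
V_st = 6.65646
V_srs = s²/n = 4543.9/1190 = 3.8184
deff = V_st / V_srs = 6.65646/3.8184 = 1.7433

deff ≈ 1.743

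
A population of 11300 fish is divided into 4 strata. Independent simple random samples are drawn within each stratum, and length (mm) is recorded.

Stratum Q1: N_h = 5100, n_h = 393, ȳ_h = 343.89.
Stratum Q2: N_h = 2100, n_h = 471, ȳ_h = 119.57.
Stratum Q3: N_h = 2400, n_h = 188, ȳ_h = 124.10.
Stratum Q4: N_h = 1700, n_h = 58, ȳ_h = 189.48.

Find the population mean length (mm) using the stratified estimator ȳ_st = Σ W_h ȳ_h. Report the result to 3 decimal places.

N = Σ N_h = 11300. Stratum weights W_h = N_h/N.
ȳ_st = (5100·343.89 + 2100·119.57 + 2400·124.10 + 1700·189.48) / 11300 = 232.29133

ȳ_st ≈ 232.291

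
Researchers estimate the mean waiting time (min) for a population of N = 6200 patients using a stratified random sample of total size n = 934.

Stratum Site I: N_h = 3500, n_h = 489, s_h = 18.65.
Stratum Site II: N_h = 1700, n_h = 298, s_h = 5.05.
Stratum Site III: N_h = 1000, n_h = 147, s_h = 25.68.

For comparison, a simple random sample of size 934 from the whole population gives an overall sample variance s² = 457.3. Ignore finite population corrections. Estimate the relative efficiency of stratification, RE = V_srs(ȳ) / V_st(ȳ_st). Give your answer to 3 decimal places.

RE ≈ 1.400

V̂(ȳ_st) = Σ W_h² s_h²/n_h, with W_h = N_h/N and N = 6200:
  stratum Site I: (3500/6200)²·18.65²/489 = 0.226674
  stratum Site II: (1700/6200)²·5.05²/298 = 0.006434
  stratum Site III: (1000/6200)²·25.68²/147 = 0.116705
V_st = 0.349813
V_srs = s²/n = 457.3/934 = 0.489615
Relative efficiency = V_srs / V_st = 0.489615/0.349813 = 1.3996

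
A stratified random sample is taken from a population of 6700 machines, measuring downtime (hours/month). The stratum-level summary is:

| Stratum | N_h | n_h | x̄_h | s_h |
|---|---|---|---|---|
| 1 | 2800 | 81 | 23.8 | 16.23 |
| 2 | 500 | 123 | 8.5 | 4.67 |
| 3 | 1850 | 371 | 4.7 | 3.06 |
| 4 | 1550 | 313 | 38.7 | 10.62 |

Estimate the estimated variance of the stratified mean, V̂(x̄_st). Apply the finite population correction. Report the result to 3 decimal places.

V̂(x̄_st) = Σ W_h² (1 − n_h/N_h) s_h²/n_h, with W_h = N_h/N and N = 6700:
  stratum 1: (2800/6700)²·(1 − 81/2800)·16.23²/81 = 0.551531
  stratum 2: (500/6700)²·(1 − 123/500)·4.67²/123 = 0.000744544
  stratum 3: (1850/6700)²·(1 − 371/1850)·3.06²/371 = 0.00153836
  stratum 4: (1550/6700)²·(1 − 313/1550)·10.62²/313 = 0.0153906
V̂(x̄_st) = 0.569204

V̂(x̄_st) ≈ 0.569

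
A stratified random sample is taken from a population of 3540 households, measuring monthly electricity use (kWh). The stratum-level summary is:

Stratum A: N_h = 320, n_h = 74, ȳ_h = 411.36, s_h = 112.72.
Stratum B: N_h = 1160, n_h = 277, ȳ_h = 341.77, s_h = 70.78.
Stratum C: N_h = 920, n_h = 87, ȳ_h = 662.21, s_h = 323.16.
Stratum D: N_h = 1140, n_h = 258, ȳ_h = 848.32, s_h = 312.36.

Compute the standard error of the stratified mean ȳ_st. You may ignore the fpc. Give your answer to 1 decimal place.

V̂(ȳ_st) = Σ W_h² s_h²/n_h, with W_h = N_h/N and N = 3540:
  stratum A: (320/3540)²·112.72²/74 = 1.40302
  stratum B: (1160/3540)²·70.78²/277 = 1.94201
  stratum C: (920/3540)²·323.16²/87 = 81.0746
  stratum D: (1140/3540)²·312.36²/258 = 39.2188
V̂(ȳ_st) = 123.638
SE(ȳ_st) = √123.638 = 11.1193

SE(ȳ_st) ≈ 11.1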